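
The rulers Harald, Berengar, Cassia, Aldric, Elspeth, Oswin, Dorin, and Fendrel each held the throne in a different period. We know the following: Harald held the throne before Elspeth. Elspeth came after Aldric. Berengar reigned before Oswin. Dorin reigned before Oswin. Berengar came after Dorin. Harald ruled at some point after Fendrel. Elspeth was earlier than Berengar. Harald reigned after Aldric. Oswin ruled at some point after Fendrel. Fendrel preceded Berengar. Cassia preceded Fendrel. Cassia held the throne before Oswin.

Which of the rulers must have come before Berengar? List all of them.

Directly stated before Berengar: Dorin, Elspeth, and Fendrel.
Aldric reaches Berengar via Aldric → Elspeth → Berengar.
Cassia reaches Berengar via Cassia → Fendrel → Berengar.
Harald reaches Berengar via Harald → Elspeth → Berengar.
No chain forces Oswin ahead of Berengar.

Aldric, Cassia, Dorin, Elspeth, Fendrel, Harald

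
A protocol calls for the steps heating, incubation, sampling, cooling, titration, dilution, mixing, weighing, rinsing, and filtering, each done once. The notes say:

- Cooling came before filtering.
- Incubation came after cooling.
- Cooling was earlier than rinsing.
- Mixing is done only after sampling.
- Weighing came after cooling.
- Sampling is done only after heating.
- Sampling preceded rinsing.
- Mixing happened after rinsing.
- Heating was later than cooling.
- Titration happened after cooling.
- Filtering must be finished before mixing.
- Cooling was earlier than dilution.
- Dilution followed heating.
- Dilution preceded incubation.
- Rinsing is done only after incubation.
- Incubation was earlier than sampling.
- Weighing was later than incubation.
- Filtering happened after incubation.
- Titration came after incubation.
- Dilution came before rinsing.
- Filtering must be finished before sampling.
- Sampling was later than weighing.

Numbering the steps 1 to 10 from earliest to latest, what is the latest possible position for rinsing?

9

Rinsing must come before mixing — 1 step forced after it.
Everything else can be placed before rinsing in some valid order, so rinsing can sit as late as position 10 − 1 = 9.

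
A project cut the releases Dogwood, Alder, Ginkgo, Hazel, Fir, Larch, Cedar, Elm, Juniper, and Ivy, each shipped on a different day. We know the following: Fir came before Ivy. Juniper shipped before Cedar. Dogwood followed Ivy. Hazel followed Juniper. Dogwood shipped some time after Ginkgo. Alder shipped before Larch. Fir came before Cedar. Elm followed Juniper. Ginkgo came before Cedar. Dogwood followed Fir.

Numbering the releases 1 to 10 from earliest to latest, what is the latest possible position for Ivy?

Ivy must come before Dogwood — 1 release forced after it.
Everything else can be placed before Ivy in some valid order, so Ivy can sit as late as position 10 − 1 = 9.

9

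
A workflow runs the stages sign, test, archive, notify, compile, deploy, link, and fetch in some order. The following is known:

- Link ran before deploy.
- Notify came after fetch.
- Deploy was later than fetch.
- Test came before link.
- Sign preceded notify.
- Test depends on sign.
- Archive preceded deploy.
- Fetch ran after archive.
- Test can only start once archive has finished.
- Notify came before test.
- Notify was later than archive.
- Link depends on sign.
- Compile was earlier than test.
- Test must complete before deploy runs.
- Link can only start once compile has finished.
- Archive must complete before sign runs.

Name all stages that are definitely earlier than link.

archive, compile, fetch, notify, sign, test

Directly stated before link: compile, sign, and test.
Archive reaches link via archive → sign → link.
Fetch reaches link via fetch → notify → test → link.
Notify reaches link via notify → test → link.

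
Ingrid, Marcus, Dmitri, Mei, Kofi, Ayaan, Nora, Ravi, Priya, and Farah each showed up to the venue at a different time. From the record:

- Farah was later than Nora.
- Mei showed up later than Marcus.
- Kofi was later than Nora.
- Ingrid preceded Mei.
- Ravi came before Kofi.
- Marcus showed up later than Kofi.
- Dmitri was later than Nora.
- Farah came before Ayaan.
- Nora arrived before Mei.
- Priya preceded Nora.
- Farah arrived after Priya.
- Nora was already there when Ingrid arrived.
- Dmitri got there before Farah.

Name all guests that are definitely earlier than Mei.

Ingrid, Kofi, Marcus, Nora, Priya, Ravi

Directly stated before Mei: Ingrid, Marcus, and Nora.
Kofi reaches Mei via Kofi → Marcus → Mei.
Priya reaches Mei via Priya → Nora → Mei.
Ravi reaches Mei via Ravi → Kofi → Marcus → Mei.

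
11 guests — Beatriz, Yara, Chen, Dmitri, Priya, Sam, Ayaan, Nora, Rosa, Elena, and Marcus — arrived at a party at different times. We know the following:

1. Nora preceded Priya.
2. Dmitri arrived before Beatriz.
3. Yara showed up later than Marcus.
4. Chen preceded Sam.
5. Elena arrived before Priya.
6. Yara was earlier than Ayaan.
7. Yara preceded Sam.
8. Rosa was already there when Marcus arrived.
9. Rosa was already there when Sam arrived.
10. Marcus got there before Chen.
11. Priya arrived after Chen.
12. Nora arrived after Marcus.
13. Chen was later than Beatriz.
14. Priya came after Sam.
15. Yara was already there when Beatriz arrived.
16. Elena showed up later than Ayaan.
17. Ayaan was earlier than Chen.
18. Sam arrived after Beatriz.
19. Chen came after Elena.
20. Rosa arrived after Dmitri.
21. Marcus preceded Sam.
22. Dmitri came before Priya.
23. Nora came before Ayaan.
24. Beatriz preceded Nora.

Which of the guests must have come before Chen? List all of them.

Directly stated before Chen: Ayaan, Beatriz, Elena, and Marcus.
Dmitri reaches Chen via Dmitri → Beatriz → Chen.
Nora reaches Chen via Nora → Ayaan → Chen.
Rosa reaches Chen via Rosa → Marcus → Chen.
Likewise Yara reaches Chen by chaining the stated constraints.

Ayaan, Beatriz, Dmitri, Elena, Marcus, Nora, Rosa, Yara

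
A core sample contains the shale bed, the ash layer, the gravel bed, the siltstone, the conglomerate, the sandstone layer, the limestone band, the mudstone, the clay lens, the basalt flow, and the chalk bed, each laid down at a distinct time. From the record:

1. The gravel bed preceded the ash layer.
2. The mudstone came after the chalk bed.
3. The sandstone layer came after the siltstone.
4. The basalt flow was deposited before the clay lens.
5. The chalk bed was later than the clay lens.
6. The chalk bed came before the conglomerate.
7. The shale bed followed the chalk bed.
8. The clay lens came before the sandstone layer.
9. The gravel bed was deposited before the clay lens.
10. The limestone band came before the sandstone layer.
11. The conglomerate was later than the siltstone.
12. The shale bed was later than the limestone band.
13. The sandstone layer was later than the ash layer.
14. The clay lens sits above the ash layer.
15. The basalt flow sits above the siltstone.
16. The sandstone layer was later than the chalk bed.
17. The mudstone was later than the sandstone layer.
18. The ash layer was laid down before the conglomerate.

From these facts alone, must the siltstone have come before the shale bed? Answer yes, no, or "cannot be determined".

yes

Chain the constraints: the siltstone → the basalt flow → the clay lens → the chalk bed → the shale bed. Each link is directly stated, so the siltstone comes before the shale bed.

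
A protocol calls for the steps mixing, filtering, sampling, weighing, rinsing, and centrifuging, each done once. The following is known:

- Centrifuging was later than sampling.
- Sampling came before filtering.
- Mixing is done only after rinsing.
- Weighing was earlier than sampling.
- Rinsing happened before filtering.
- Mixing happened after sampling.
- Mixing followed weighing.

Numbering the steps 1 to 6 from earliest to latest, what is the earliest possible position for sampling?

Weighing must come before sampling — 1 forced predecessor.
Nothing else is forced ahead of sampling, so its earliest slot is position 1 + 1 = 2.

2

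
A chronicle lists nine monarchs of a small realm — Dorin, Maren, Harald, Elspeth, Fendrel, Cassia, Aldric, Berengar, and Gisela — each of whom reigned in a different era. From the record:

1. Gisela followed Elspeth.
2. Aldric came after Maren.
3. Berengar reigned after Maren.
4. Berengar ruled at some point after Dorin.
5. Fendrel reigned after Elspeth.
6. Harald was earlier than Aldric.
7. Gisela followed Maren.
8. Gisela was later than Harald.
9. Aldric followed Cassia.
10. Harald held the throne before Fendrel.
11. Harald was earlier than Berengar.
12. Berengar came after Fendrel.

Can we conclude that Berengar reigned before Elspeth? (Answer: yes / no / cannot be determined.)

no

Tracing the constraints gives Elspeth → Fendrel → Berengar, so Elspeth must come before Berengar.
That means Berengar cannot be before Elspeth.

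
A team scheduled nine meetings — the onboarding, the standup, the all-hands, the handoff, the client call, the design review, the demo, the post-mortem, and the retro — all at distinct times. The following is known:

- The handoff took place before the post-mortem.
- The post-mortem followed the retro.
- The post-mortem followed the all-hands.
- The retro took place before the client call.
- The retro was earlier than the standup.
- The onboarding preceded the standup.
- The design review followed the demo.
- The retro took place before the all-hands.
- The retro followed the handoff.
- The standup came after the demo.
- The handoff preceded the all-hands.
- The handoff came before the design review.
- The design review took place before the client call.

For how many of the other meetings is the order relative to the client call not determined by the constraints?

4

Forced before the client call: the demo, the design review, the handoff, and the retro.
That leaves the all-hands, the onboarding, the post-mortem, and the standup with no forced order relative to the client call — 4.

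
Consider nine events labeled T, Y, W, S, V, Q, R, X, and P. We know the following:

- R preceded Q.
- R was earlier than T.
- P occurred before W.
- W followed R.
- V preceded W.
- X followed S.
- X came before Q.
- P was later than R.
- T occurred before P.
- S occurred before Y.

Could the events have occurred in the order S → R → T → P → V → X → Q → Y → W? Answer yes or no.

yes

Check each stated constraint against the proposed order — e.g. R is ahead of W; S is ahead of Y. Every pair is in the required order; nothing is violated.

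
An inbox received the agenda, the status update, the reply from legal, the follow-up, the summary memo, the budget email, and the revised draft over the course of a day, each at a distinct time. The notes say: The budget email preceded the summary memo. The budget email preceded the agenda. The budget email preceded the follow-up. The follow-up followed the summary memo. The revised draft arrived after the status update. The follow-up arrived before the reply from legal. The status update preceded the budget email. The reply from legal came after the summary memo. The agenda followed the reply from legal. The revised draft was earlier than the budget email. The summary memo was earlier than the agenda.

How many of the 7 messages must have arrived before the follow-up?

4

Directly stated before the follow-up: the budget email and the summary memo.
The revised draft reaches the follow-up via the revised draft → the budget email → the follow-up.
The status update reaches the follow-up via the status update → the budget email → the follow-up.
That's the budget email, the revised draft, the status update, and the summary memo — 4 in all.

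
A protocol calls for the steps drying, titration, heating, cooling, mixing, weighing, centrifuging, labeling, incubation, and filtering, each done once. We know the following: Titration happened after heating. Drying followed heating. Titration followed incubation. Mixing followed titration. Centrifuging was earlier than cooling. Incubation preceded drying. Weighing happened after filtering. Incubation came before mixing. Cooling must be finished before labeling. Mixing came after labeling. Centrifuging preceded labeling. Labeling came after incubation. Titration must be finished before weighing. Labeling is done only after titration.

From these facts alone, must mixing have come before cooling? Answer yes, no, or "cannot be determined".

Tracing the constraints gives cooling → labeling → mixing, so cooling must come before mixing.
That means mixing cannot be before cooling.

no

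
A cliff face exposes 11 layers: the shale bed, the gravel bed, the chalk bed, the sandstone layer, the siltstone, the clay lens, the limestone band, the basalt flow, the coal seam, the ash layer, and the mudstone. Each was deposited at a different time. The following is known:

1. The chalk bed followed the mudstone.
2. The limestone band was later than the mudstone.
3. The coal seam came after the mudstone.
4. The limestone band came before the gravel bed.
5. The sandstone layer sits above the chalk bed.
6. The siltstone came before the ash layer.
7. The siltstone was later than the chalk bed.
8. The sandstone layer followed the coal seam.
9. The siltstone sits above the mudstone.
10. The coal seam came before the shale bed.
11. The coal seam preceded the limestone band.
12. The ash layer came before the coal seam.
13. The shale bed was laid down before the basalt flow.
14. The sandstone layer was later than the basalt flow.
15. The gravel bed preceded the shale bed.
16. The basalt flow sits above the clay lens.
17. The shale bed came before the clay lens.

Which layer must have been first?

the mudstone

The mudstone has a chain of constraints placing it before every other layer, so the mudstone must be first.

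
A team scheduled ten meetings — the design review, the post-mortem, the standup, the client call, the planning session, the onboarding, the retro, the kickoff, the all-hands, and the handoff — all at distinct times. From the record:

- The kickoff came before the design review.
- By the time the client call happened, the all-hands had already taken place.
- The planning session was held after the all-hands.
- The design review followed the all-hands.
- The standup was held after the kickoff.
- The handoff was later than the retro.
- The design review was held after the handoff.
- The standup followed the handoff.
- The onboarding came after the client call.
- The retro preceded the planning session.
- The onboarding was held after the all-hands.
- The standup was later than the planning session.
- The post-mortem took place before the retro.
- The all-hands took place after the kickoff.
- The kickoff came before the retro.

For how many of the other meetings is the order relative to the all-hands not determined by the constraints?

Forced before the all-hands: the kickoff; forced after the all-hands: the client call, the design review, the onboarding, the planning session, and the standup.
That leaves the handoff, the post-mortem, and the retro with no forced order relative to the all-hands — 3.

3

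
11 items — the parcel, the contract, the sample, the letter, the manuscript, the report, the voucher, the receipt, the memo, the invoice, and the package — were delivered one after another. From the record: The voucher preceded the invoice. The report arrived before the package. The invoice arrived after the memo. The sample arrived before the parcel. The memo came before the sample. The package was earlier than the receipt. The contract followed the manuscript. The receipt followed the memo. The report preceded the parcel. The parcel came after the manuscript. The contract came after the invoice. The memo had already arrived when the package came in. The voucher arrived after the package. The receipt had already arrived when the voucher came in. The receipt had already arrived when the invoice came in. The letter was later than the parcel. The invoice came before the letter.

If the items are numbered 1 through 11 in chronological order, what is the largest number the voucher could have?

The voucher must come before the contract, the invoice, and the letter — 3 items forced after it.
Everything else can be placed before the voucher in some valid order, so the voucher can sit as late as position 11 − 3 = 8.

8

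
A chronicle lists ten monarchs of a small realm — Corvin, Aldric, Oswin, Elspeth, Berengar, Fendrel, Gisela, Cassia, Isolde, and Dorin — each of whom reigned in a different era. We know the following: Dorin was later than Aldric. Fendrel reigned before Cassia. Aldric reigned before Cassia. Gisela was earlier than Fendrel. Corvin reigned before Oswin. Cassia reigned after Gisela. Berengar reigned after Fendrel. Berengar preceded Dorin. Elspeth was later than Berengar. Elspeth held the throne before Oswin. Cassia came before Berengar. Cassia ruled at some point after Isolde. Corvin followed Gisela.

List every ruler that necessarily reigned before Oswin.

Aldric, Berengar, Cassia, Corvin, Elspeth, Fendrel, Gisela, Isolde

Directly stated before Oswin: Corvin and Elspeth.
Aldric reaches Oswin via Aldric → Cassia → Berengar → Elspeth → Oswin.
Berengar reaches Oswin via Berengar → Elspeth → Oswin.
Cassia reaches Oswin via Cassia → Berengar → Elspeth → Oswin.
Likewise Fendrel, Gisela, and Isolde each reach Oswin by chaining the stated constraints.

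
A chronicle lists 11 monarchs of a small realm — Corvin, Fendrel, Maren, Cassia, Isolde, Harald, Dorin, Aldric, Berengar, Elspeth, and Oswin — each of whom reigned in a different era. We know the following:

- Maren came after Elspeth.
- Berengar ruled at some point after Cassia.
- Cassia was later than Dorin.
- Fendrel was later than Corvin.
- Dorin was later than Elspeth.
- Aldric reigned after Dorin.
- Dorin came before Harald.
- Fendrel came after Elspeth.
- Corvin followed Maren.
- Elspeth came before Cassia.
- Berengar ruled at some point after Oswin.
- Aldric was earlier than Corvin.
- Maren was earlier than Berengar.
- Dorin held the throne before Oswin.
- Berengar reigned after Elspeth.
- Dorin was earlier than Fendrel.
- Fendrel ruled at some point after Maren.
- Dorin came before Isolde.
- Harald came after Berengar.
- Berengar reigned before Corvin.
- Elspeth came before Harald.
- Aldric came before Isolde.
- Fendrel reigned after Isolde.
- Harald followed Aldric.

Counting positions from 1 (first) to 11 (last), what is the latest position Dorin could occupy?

Dorin must come before Aldric, Berengar, Cassia, Corvin, Fendrel, Harald, Isolde, and Oswin — 8 rulers forced after them.
Everything else can be placed before Dorin in some valid order, so Dorin can sit as late as position 11 − 8 = 3.

3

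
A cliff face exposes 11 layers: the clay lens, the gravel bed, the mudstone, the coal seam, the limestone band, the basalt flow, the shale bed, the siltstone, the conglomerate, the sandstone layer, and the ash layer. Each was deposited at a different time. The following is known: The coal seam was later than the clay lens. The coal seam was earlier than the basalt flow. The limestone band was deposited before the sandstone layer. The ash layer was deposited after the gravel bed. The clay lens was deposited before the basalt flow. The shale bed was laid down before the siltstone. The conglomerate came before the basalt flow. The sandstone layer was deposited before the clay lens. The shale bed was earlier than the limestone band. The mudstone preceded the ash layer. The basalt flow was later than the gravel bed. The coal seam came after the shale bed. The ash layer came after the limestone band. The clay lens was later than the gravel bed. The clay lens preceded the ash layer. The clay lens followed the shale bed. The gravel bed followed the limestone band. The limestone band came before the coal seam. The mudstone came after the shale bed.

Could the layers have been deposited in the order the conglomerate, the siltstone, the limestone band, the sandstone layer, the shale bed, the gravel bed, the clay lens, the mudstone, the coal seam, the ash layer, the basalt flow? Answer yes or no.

no

The constraints require the shale bed before the limestone band, but in the proposed sequence the limestone band appears ahead of the shale bed. That one violation is enough.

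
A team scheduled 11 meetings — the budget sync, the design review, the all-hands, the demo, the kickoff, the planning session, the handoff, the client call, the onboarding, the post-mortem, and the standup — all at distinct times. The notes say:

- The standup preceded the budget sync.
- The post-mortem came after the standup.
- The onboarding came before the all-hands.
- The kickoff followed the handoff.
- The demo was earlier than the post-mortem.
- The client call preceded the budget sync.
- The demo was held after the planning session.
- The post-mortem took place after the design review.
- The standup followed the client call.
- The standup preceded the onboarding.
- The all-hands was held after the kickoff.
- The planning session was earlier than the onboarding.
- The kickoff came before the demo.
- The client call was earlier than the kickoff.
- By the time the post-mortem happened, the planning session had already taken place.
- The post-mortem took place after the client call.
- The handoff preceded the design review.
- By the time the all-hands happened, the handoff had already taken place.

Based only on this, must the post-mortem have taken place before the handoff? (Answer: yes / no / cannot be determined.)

Tracing the constraints gives the handoff → the design review → the post-mortem, so the handoff must come before the post-mortem.
That means the post-mortem cannot be before the handoff.

no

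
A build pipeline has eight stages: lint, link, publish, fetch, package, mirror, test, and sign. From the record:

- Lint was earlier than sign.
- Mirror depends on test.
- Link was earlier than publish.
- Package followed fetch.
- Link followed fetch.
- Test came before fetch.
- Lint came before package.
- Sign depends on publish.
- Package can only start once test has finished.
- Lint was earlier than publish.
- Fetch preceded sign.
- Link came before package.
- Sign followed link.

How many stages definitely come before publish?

Directly stated before publish: link and lint.
Fetch reaches publish via fetch → link → publish.
Test reaches publish via test → fetch → link → publish.
No chain forces package (or any of the others) ahead of publish.
That's fetch, link, lint, and test — 4 in all.

4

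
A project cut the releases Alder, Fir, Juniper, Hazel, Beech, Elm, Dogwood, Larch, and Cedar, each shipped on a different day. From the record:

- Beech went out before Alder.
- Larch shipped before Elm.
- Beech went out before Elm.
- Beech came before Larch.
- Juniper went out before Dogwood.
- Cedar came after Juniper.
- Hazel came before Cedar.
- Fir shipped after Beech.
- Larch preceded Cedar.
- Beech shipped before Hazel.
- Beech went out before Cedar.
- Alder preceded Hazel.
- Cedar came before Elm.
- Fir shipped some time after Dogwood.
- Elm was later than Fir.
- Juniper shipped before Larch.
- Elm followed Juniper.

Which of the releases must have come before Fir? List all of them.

Directly stated before Fir: Beech and Dogwood.
Juniper reaches Fir via Juniper → Dogwood → Fir.

Beech, Dogwood, Juniper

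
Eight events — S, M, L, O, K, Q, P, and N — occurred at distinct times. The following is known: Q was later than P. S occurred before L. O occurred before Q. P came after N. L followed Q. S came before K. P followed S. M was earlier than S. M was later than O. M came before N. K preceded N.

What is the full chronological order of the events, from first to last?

The constraints fix every adjacent pair, so only one ordering works:
O → M → S → K → N → P → Q → L.

O, M, S, K, N, P, Q, L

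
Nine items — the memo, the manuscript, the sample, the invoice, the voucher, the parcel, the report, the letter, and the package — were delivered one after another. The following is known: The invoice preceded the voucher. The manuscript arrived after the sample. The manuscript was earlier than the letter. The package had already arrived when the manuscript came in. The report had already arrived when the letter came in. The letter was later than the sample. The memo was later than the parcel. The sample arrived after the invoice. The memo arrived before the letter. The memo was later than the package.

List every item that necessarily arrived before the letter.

the invoice, the manuscript, the memo, the package, the parcel, the report, the sample

Directly stated before the letter: the manuscript, the memo, the report, and the sample.
The invoice reaches the letter via the invoice → the sample → the letter.
The package reaches the letter via the package → the manuscript → the letter.
The parcel reaches the letter via the parcel → the memo → the letter.
No chain forces the voucher ahead of the letter.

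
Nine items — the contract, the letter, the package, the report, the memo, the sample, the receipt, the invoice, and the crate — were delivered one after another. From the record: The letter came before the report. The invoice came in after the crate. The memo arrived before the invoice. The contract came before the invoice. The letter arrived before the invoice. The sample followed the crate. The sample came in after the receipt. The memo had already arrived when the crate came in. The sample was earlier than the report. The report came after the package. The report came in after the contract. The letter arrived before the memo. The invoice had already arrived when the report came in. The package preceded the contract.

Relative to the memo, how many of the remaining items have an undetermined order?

Forced before the memo: the letter; forced after the memo: the crate, the invoice, the report, and the sample.
That leaves the contract, the package, and the receipt with no forced order relative to the memo — 3.

3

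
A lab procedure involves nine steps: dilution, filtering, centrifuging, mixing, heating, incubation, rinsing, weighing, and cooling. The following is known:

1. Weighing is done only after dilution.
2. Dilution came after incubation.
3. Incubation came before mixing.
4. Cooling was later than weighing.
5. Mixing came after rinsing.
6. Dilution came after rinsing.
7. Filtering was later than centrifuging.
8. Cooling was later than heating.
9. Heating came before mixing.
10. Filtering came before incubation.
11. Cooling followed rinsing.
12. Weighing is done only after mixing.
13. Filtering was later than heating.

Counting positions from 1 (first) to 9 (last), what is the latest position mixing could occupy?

7

Mixing must come before cooling and weighing — 2 steps forced after it.
Everything else can be placed before mixing in some valid order, so mixing can sit as late as position 9 − 2 = 7.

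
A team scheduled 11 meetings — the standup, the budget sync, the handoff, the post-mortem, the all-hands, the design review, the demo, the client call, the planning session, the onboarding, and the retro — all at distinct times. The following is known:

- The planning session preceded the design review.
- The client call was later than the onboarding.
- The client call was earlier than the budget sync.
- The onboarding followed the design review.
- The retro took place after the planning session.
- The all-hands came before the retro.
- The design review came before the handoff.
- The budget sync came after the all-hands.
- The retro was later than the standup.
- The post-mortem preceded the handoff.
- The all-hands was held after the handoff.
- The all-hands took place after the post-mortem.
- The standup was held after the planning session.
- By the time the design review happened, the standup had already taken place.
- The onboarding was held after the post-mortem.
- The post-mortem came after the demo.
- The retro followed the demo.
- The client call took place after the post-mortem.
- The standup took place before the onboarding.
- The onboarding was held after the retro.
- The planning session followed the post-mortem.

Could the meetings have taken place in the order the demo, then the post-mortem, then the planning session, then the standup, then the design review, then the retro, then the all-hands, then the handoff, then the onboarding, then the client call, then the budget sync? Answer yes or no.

no

The constraints require the all-hands before the retro, but in the proposed sequence the retro appears ahead of the all-hands. That one violation is enough.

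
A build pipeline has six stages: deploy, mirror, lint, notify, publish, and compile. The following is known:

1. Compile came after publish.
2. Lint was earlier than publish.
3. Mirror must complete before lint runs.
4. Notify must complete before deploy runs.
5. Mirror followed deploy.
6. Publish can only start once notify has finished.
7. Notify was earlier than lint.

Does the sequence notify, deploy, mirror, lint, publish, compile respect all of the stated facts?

yes

Check each stated constraint against the proposed order — e.g. notify is ahead of lint; notify is ahead of publish. Every pair is in the required order; nothing is violated.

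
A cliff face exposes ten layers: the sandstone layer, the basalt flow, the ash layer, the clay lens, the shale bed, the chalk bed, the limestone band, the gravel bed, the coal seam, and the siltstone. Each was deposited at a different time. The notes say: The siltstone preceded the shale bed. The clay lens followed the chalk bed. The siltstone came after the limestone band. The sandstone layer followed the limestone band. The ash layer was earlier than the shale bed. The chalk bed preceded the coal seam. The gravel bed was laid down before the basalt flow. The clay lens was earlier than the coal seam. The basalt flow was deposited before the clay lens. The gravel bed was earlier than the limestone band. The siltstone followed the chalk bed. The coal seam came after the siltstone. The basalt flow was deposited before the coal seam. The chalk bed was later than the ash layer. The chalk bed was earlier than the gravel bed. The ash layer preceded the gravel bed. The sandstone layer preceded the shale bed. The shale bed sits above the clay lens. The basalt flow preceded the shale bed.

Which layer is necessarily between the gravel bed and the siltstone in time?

the limestone band

Tracing the constraints gives the gravel bed → the limestone band → the siltstone, so the limestone band sits after the gravel bed and before the siltstone.
No other layer is forced both after the gravel bed and before the siltstone.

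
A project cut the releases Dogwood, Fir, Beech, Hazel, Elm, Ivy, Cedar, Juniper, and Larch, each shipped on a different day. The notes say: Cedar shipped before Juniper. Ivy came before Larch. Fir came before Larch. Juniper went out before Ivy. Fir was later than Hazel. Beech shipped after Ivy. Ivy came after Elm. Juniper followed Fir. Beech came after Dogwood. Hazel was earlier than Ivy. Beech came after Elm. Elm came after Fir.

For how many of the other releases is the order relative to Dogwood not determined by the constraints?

7

Forced after Dogwood: Beech.
That leaves Cedar, Elm, Fir, Hazel, Ivy, Juniper, and Larch with no forced order relative to Dogwood — 7.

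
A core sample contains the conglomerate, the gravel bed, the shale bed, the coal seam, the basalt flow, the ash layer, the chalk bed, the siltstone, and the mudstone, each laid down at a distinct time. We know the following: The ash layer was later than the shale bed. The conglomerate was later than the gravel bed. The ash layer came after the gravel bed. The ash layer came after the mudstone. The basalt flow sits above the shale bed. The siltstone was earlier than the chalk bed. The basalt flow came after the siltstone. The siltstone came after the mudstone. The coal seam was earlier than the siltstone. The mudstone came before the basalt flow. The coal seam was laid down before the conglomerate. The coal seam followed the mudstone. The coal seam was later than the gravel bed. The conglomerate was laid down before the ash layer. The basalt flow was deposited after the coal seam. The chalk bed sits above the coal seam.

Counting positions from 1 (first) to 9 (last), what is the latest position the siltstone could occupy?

7

The siltstone must come before the basalt flow and the chalk bed — 2 layers forced after it.
Everything else can be placed before the siltstone in some valid order, so the siltstone can sit as late as position 9 − 2 = 7.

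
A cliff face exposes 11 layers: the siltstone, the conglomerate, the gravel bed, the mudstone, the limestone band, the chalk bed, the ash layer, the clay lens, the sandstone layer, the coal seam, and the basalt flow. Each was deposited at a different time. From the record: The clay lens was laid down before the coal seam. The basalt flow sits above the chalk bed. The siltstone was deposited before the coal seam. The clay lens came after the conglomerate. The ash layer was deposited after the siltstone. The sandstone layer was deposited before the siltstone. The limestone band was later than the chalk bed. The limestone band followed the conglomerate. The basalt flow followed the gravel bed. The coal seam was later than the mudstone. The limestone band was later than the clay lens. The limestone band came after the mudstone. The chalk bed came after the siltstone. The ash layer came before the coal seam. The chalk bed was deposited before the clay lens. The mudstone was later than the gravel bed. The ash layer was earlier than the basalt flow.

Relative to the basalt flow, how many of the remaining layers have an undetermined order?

5

Forced before the basalt flow: the ash layer, the chalk bed, the gravel bed, the sandstone layer, and the siltstone.
That leaves the clay lens, the coal seam, the conglomerate, the limestone band, and the mudstone with no forced order relative to the basalt flow — 5.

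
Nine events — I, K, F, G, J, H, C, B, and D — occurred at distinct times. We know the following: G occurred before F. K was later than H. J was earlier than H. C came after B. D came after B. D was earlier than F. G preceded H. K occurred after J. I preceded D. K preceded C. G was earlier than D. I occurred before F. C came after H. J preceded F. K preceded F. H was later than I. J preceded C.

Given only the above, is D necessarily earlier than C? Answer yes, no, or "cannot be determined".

No chain of stated constraints runs from D to C, and none runs from C to D either.
So the relative order of D and C is not fixed by the given facts.

cannot be determined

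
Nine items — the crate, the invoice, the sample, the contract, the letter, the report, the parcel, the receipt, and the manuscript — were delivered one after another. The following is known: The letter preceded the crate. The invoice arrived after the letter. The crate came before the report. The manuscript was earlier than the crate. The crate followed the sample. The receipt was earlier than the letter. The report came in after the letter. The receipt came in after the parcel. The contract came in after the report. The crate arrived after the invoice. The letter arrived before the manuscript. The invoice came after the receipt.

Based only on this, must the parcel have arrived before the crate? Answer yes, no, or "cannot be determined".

yes

Chain the constraints: the parcel → the receipt → the letter → the crate. Each link is directly stated, so the parcel comes before the crate.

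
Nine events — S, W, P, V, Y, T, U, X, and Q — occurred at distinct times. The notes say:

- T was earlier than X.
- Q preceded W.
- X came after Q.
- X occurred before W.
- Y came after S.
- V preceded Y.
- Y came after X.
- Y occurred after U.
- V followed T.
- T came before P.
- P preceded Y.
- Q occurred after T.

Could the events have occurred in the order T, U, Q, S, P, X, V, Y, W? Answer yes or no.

yes

Check each stated constraint against the proposed order — e.g. U is ahead of Y; Q is ahead of W. Every pair is in the required order; nothing is violated.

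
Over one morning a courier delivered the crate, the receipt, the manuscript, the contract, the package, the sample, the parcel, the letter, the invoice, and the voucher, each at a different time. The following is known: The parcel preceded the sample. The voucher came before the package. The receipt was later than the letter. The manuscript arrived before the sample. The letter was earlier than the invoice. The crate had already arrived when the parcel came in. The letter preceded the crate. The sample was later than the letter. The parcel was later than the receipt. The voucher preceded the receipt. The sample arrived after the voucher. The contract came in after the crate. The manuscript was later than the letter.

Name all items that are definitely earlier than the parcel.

the crate, the letter, the receipt, the voucher

Directly stated before the parcel: the crate and the receipt.
The letter reaches the parcel via the letter → the crate → the parcel.
The voucher reaches the parcel via the voucher → the receipt → the parcel.
No chain forces the invoice (or any of the others) ahead of the parcel.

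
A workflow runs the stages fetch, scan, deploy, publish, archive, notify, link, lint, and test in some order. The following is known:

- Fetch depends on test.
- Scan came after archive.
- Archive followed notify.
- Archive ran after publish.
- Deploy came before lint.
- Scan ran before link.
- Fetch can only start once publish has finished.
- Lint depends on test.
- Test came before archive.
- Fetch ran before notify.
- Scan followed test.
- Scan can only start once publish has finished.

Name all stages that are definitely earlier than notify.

fetch, publish, test

Directly stated before notify: fetch.
Publish reaches notify via publish → fetch → notify.
Test reaches notify via test → fetch → notify.
No chain forces scan (or any of the others) ahead of notify.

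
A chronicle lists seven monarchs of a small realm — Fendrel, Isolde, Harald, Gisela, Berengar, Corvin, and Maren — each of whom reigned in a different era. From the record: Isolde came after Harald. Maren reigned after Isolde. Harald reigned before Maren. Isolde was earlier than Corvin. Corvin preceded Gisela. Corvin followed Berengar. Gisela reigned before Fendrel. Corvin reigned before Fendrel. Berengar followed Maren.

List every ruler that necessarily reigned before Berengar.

Harald, Isolde, Maren

Directly stated before Berengar: Maren.
Harald reaches Berengar via Harald → Maren → Berengar.
Isolde reaches Berengar via Isolde → Maren → Berengar.
No chain forces Fendrel (or any of the others) ahead of Berengar.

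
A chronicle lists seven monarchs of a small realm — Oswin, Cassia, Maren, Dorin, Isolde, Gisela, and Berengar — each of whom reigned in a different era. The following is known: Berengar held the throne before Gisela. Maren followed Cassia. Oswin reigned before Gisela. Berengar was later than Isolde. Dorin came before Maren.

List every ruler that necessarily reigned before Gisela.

Berengar, Isolde, Oswin

Directly stated before Gisela: Berengar and Oswin.
Isolde reaches Gisela via Isolde → Berengar → Gisela.
No chain forces Maren (or any of the others) ahead of Gisela.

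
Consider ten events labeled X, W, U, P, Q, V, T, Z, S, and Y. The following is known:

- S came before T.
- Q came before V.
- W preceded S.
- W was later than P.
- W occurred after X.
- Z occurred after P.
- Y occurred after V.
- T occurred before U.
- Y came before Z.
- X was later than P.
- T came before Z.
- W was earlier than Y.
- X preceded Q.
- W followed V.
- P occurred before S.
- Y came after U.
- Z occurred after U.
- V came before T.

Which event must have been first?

P has a chain of constraints placing it before every other event, so P must be first.

P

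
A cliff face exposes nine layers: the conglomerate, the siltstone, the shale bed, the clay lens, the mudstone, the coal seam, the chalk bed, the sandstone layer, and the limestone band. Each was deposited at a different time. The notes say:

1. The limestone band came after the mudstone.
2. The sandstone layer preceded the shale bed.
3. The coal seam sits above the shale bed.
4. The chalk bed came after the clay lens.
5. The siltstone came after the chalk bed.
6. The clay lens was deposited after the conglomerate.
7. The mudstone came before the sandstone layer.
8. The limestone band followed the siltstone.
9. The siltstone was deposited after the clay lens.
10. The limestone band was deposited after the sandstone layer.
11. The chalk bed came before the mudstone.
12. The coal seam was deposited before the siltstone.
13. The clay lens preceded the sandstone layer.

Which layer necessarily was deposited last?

Every other layer has a chain of constraints placing it before the limestone band, so the limestone band is last.

the limestone band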